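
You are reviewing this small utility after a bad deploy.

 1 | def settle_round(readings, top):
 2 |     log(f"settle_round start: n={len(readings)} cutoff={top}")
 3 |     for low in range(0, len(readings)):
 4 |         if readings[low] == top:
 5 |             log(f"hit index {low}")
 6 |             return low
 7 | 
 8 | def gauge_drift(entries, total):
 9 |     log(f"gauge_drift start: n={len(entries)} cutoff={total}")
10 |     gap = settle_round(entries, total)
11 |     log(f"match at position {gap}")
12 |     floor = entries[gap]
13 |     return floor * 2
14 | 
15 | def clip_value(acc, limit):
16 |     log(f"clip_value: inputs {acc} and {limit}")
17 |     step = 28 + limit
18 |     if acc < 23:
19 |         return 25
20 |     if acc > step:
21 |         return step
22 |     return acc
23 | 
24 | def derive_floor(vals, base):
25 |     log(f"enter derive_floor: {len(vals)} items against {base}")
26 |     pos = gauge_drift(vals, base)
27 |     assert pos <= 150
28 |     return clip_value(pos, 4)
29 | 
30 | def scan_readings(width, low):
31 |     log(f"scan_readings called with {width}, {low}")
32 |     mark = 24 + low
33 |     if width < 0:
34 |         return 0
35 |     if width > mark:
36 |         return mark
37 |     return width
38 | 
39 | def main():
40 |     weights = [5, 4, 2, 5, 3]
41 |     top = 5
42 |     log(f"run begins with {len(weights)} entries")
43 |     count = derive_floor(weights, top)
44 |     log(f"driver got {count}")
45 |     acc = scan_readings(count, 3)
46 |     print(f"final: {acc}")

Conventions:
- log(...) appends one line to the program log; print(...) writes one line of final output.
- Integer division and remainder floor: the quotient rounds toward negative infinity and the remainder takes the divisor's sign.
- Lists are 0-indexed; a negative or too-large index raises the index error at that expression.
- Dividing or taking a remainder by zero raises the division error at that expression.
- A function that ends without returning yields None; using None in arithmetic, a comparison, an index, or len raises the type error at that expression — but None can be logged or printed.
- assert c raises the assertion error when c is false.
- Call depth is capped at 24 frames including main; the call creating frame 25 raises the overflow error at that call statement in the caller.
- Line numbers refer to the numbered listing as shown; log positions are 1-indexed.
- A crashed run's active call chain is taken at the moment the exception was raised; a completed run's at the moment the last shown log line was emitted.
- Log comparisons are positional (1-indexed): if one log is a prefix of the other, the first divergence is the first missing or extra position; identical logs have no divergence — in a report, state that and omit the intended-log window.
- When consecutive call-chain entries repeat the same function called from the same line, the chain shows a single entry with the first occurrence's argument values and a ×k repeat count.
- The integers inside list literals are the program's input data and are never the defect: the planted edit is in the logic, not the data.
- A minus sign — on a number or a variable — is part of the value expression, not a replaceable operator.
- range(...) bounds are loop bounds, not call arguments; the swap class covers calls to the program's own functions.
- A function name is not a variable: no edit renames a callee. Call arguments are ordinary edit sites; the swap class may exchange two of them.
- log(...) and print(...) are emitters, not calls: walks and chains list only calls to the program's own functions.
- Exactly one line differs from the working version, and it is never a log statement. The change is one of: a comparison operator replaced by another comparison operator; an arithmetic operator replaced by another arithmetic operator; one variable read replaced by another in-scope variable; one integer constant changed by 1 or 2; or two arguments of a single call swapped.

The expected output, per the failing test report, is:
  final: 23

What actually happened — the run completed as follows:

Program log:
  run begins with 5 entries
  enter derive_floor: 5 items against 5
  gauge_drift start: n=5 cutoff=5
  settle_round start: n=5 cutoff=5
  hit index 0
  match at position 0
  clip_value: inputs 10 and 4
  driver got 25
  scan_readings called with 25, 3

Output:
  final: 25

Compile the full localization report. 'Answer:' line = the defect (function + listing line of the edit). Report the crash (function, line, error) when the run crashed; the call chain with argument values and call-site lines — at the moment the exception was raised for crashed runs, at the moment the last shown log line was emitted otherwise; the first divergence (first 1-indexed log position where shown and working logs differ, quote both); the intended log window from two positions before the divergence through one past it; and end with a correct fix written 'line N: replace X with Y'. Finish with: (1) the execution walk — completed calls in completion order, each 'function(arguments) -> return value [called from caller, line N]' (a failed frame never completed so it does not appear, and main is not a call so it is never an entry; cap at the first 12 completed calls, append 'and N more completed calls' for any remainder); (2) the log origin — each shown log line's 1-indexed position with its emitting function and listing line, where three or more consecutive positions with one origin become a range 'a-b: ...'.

Answer: the defect is in clip_value at line 19.
Key observation: Position 8 is the first bad log line: 'driver got 25' should read 'driver got 23'.
Call chain: main -> scan_readings(25, 3) (called at line 45).
First divergence: position 8 — shown 'driver got 25', intended 'driver got 23'.
Intended log window:
  6: match at position 0
  7: clip_value: inputs 10 and 4
  8: driver got 23
  9: scan_readings called with 23, 3
Execution walk:
  settle_round([5, 4, 2, 5, 3], 5) -> 0  [called from gauge_drift, line 10]
  gauge_drift([5, 4, 2, 5, 3], 5) -> 10  [called from derive_floor, line 26]
  clip_value(10, 4) -> 25  [called from derive_floor, line 28]
  derive_floor([5, 4, 2, 5, 3], 5) -> 25  [called from main, line 43]
  scan_readings(25, 3) -> 25  [called from main, line 45]
Log origin:
  1 — main, line 42
  2 — derive_floor, line 25
  3 — gauge_drift, line 9
  4 — settle_round, line 2
  5 — settle_round, line 5
  6 — gauge_drift, line 11
  7 — clip_value, line 16
  8 — main, line 44
  9 — scan_readings, line 31
A correct fix: line 19: replace `25` with `23`.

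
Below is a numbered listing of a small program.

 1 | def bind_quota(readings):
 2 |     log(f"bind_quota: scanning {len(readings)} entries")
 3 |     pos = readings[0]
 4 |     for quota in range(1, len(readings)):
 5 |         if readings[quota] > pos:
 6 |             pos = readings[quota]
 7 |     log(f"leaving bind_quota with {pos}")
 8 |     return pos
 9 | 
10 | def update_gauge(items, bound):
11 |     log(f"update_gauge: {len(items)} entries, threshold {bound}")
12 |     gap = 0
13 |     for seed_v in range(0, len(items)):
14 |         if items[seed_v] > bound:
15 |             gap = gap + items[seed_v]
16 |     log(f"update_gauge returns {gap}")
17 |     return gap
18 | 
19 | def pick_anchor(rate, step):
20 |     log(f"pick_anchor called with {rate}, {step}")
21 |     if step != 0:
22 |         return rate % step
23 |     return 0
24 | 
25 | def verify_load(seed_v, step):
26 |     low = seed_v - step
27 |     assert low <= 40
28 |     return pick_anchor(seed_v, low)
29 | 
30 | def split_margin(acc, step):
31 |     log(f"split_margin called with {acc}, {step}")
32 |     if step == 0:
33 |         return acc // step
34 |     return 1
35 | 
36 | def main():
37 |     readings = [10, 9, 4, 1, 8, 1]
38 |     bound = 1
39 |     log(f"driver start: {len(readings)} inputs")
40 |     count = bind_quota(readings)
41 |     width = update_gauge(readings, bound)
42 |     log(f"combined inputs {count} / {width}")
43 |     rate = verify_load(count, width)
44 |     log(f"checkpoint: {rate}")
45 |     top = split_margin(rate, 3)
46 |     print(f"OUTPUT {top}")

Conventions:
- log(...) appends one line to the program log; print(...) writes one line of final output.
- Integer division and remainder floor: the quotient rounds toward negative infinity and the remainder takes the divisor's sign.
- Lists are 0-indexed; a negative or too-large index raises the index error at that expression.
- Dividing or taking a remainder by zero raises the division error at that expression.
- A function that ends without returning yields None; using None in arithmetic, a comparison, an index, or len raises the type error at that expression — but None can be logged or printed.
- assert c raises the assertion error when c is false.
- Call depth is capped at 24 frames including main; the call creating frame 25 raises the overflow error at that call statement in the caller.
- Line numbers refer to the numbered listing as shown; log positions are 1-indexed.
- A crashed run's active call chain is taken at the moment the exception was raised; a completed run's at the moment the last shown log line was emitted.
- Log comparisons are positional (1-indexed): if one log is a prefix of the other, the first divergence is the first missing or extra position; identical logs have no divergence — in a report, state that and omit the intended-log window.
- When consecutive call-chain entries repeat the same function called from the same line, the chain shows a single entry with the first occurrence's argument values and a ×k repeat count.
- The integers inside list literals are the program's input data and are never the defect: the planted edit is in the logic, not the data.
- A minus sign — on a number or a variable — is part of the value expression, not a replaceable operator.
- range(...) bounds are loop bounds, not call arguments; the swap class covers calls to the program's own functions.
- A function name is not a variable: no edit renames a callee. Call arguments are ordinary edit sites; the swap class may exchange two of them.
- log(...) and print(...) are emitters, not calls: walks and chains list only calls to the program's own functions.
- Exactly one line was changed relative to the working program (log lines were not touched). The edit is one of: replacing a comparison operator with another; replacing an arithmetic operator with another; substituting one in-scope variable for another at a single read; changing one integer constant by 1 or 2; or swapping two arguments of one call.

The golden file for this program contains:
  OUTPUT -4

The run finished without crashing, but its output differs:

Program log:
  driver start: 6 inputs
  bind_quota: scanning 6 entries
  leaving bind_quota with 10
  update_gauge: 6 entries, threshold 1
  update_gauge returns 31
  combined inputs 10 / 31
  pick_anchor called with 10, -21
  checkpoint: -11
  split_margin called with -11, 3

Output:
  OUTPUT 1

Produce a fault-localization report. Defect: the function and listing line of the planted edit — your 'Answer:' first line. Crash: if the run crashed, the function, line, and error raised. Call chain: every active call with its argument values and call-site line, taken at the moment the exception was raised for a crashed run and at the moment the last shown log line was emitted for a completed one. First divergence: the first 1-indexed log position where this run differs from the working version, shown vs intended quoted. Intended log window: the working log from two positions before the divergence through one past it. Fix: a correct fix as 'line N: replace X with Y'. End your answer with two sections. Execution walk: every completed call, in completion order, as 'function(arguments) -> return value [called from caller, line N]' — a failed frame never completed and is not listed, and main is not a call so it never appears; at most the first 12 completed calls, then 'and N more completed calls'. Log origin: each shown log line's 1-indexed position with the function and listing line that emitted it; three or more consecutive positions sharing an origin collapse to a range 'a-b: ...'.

Answer: the defect is in split_margin at line 32.
Key observation: The two runs log identically and part ways only at the printed values.
Call chain: main -> split_margin(-11, 3) (called at line 45).
First divergence: none; the two logs match at every position.
Execution walk:
  bind_quota([10, 9, 4, 1, 8, 1]) -> 10  [called from main, line 40]
  update_gauge([10, 9, 4, 1, 8, 1], 1) -> 31  [called from main, line 41]
  pick_anchor(10, -21) -> -11  [called from verify_load, line 28]
  verify_load(10, 31) -> -11  [called from main, line 43]
  split_margin(-11, 3) -> 1  [called from main, line 45]
Origin of each log line:
  1: from main, line 39
  2: from bind_quota, line 2
  3: from bind_quota, line 7
  4: from update_gauge, line 11
  5: from update_gauge, line 16
  6: from main, line 42
  7: from pick_anchor, line 20
  8: from main, line 44
  9: from split_margin, line 31
A correct fix: line 32: replace `==` with `!=`.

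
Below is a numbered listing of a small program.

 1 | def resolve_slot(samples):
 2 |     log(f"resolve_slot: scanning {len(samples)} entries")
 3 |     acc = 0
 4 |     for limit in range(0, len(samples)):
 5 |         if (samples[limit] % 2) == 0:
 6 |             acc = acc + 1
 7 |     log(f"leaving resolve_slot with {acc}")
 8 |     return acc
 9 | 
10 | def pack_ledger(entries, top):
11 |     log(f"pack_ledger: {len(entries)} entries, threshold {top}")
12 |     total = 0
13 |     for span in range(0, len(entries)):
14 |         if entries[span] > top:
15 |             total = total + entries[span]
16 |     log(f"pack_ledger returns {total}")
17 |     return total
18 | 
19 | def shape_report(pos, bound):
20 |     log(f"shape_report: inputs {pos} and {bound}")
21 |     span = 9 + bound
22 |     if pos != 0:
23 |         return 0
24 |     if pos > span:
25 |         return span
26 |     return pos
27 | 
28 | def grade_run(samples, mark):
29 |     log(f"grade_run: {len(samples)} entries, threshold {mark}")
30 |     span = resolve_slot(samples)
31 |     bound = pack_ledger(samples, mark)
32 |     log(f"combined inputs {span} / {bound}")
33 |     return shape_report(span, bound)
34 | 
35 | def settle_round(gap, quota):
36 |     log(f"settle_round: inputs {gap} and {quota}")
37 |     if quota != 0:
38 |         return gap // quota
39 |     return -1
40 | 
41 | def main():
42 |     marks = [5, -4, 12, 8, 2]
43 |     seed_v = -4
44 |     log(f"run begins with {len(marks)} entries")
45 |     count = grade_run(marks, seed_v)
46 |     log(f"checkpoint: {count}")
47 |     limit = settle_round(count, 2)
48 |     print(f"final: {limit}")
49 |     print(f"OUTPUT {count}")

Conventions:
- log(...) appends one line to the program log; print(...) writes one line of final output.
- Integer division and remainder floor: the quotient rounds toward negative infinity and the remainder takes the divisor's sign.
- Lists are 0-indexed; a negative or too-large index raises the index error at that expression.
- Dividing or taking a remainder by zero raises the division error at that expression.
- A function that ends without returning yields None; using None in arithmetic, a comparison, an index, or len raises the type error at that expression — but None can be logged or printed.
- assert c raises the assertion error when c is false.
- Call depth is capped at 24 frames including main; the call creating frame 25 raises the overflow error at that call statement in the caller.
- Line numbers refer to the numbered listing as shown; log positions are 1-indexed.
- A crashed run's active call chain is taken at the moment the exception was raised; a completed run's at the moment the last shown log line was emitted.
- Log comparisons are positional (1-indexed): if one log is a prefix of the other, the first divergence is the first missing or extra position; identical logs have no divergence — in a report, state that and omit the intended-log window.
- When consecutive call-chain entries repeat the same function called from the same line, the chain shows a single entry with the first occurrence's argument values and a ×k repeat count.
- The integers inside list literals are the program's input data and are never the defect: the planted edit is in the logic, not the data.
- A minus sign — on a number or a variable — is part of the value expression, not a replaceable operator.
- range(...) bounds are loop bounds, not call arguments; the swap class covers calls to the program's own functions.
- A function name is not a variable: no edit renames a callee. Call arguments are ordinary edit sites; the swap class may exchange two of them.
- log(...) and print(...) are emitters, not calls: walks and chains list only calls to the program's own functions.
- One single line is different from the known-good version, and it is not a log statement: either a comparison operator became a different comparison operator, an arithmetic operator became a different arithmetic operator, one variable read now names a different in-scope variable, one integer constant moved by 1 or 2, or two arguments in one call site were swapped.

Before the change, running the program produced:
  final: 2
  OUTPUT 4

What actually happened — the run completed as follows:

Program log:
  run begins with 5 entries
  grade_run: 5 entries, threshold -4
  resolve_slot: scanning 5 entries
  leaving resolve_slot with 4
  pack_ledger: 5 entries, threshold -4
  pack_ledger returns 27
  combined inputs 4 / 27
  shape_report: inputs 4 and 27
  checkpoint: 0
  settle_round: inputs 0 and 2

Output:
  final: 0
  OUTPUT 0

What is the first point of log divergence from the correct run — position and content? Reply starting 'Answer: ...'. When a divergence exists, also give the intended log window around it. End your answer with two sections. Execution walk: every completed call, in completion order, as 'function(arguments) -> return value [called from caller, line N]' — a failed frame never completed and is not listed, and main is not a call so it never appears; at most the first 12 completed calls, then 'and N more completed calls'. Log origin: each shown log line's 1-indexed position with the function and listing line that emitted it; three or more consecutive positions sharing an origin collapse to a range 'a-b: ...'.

Answer: position 9 — shown 'checkpoint: 0', intended 'checkpoint: 4'.
Intended log window:
  7: combined inputs 4 / 27
  8: shape_report: inputs 4 and 27
  9: checkpoint: 4
  10: settle_round: inputs 4 and 2
Execution walk:
  resolve_slot([5, -4, 12, 8, 2]) -> 4  [called from grade_run, line 30]
  pack_ledger([5, -4, 12, 8, 2], -4) -> 27  [called from grade_run, line 31]
  shape_report(4, 27) -> 0  [called from grade_run, line 33]
  grade_run([5, -4, 12, 8, 2], -4) -> 0  [called from main, line 45]
  settle_round(0, 2) -> 0  [called from main, line 47]
Origin of each log line:
  1: emitted by main (line 44)
  2: emitted by grade_run (line 29)
  3: emitted by resolve_slot (line 2)
  4: emitted by resolve_slot (line 7)
  5: emitted by pack_ledger (line 11)
  6: emitted by pack_ledger (line 16)
  7: emitted by grade_run (line 32)
  8: emitted by shape_report (line 20)
  9: emitted by main (line 46)
  10: emitted by settle_round (line 36)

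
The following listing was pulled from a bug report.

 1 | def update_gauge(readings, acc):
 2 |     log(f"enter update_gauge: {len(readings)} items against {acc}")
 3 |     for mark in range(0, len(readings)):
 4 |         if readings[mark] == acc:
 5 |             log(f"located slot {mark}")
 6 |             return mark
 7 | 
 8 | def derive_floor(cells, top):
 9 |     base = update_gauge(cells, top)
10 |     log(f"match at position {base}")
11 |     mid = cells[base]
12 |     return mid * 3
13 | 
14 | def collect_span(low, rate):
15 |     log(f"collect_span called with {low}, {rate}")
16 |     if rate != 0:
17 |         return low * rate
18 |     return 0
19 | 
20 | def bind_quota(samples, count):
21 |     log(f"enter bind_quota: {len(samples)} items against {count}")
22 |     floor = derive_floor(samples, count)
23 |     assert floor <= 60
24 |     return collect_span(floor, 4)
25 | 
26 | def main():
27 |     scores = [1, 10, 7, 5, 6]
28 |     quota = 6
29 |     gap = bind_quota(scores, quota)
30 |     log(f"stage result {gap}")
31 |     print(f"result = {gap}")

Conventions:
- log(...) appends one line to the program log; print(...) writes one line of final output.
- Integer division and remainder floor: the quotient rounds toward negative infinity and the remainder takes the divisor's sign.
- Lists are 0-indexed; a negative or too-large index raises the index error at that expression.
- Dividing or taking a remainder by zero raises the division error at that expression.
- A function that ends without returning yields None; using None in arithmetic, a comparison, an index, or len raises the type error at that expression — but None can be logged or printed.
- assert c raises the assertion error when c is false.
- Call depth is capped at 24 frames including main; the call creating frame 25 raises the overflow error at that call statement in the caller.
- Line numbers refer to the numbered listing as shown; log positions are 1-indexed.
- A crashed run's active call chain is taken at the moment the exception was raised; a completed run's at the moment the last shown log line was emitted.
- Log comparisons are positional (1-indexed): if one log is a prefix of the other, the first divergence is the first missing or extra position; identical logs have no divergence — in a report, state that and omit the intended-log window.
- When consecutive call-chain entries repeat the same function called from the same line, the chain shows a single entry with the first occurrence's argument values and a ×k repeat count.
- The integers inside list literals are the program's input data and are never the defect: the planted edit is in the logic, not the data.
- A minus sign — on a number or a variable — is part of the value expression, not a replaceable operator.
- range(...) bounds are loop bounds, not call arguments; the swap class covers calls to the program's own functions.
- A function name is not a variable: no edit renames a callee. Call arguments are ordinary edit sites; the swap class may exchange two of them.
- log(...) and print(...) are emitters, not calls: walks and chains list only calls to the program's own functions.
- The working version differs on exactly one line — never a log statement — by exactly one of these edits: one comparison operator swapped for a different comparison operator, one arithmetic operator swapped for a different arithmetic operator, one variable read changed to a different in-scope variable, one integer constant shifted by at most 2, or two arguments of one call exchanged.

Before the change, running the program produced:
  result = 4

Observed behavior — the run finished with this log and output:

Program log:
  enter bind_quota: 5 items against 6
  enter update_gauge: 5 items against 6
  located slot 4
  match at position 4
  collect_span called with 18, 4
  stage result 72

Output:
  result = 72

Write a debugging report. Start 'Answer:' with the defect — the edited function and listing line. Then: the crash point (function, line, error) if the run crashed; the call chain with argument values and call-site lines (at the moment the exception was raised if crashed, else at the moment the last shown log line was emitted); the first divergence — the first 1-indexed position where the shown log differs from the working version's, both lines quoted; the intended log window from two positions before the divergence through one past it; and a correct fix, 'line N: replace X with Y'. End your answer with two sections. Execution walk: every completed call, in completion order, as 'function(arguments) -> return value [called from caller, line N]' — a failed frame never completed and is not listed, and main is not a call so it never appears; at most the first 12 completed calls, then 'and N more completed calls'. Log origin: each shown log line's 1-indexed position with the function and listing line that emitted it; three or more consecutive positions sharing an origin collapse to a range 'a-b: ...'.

Answer: the defect is in collect_span at line 17.
Core observation: The earliest visible damage is log position 6 — 'stage result 72' rather than the intended 'stage result 4'.
Call chain: main.
First divergence: position 6 — shown 'stage result 72', intended 'stage result 4'.
Intended log window:
  4: match at position 4
  5: collect_span called with 18, 4
  6: stage result 4
Execution walk:
  update_gauge([1, 10, 7, 5, 6], 6) -> 4  [called from derive_floor, line 9]
  derive_floor([1, 10, 7, 5, 6], 6) -> 18  [called from bind_quota, line 22]
  collect_span(18, 4) -> 72  [called from bind_quota, line 24]
  bind_quota([1, 10, 7, 5, 6], 6) -> 72  [called from main, line 29]
Log origins:
  1 — bind_quota, line 21
  2 — update_gauge, line 2
  3 — update_gauge, line 5
  4 — derive_floor, line 10
  5 — collect_span, line 15
  6 — main, line 30
A correct fix: line 17: replace `*` with `//`.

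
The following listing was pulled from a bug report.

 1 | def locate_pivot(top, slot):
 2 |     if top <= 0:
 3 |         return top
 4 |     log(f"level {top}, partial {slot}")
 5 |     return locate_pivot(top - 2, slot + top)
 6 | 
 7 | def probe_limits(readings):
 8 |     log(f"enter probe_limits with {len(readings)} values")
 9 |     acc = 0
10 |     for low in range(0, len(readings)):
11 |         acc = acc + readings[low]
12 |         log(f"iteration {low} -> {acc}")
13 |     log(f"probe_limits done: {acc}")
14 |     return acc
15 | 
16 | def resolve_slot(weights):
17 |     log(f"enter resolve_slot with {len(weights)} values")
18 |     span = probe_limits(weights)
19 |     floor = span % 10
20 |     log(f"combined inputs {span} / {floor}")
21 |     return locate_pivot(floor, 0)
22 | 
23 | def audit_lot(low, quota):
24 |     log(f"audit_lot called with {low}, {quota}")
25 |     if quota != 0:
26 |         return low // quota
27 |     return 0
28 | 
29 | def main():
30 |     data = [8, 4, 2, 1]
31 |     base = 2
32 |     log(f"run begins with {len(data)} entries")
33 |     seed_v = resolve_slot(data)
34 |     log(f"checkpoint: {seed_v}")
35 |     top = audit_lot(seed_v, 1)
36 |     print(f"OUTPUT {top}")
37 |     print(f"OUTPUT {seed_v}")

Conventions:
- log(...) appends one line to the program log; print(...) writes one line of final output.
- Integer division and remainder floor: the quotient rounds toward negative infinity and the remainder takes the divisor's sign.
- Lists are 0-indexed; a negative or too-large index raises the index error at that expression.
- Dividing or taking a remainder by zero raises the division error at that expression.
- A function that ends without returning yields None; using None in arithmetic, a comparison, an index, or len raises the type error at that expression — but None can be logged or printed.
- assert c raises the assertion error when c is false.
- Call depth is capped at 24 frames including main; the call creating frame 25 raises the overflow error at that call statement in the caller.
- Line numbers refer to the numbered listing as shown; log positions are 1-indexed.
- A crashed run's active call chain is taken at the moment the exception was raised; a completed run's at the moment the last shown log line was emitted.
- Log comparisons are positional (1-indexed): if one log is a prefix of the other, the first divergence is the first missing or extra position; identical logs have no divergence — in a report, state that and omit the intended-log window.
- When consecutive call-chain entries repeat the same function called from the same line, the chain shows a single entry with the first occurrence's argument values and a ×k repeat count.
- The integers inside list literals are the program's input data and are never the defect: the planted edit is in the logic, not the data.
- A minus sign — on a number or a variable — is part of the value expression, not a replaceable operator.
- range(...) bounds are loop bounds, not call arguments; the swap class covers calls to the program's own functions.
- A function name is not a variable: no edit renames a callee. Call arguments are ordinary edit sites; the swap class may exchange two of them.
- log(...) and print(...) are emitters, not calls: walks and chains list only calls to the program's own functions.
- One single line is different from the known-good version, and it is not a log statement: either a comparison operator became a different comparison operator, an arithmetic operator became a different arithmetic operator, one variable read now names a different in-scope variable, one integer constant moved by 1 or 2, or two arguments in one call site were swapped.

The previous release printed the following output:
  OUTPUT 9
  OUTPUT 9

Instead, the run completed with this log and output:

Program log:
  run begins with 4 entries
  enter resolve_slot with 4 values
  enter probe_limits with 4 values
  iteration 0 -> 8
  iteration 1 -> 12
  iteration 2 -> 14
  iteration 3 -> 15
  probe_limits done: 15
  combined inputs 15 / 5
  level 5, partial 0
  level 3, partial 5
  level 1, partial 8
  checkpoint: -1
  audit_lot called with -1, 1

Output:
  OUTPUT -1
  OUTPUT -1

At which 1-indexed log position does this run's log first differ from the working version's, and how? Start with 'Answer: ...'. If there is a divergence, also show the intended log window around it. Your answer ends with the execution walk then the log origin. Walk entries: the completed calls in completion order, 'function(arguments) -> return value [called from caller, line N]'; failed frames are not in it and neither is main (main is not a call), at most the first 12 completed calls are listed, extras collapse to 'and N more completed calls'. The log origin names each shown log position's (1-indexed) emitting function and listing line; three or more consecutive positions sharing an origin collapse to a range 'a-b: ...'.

Answer: position 13; shown 'checkpoint: -1' vs intended 'checkpoint: 9'.
Intended log window:
  11: level 3, partial 5
  12: level 1, partial 8
  13: checkpoint: 9
  14: audit_lot called with 9, 1
Execution walk:
  probe_limits([8, 4, 2, 1]) -> 15  [called from resolve_slot, line 18]
  locate_pivot(-1, 9) -> -1  [called from locate_pivot, line 5]
  locate_pivot(1, 8) -> -1  [called from locate_pivot, line 5]
  locate_pivot(3, 5) -> -1  [called from locate_pivot, line 5]
  locate_pivot(5, 0) -> -1  [called from resolve_slot, line 21]
  resolve_slot([8, 4, 2, 1]) -> -1  [called from main, line 33]
  audit_lot(-1, 1) -> -1  [called from main, line 35]
Log origins:
  1: from main, line 32
  2: from resolve_slot, line 17
  3: from probe_limits, line 8
  4-7: from probe_limits, line 12
  8: from probe_limits, line 13
  9: from resolve_slot, line 20
  10-12: from locate_pivot, line 4
  13: from main, line 34
  14: from audit_lot, line 24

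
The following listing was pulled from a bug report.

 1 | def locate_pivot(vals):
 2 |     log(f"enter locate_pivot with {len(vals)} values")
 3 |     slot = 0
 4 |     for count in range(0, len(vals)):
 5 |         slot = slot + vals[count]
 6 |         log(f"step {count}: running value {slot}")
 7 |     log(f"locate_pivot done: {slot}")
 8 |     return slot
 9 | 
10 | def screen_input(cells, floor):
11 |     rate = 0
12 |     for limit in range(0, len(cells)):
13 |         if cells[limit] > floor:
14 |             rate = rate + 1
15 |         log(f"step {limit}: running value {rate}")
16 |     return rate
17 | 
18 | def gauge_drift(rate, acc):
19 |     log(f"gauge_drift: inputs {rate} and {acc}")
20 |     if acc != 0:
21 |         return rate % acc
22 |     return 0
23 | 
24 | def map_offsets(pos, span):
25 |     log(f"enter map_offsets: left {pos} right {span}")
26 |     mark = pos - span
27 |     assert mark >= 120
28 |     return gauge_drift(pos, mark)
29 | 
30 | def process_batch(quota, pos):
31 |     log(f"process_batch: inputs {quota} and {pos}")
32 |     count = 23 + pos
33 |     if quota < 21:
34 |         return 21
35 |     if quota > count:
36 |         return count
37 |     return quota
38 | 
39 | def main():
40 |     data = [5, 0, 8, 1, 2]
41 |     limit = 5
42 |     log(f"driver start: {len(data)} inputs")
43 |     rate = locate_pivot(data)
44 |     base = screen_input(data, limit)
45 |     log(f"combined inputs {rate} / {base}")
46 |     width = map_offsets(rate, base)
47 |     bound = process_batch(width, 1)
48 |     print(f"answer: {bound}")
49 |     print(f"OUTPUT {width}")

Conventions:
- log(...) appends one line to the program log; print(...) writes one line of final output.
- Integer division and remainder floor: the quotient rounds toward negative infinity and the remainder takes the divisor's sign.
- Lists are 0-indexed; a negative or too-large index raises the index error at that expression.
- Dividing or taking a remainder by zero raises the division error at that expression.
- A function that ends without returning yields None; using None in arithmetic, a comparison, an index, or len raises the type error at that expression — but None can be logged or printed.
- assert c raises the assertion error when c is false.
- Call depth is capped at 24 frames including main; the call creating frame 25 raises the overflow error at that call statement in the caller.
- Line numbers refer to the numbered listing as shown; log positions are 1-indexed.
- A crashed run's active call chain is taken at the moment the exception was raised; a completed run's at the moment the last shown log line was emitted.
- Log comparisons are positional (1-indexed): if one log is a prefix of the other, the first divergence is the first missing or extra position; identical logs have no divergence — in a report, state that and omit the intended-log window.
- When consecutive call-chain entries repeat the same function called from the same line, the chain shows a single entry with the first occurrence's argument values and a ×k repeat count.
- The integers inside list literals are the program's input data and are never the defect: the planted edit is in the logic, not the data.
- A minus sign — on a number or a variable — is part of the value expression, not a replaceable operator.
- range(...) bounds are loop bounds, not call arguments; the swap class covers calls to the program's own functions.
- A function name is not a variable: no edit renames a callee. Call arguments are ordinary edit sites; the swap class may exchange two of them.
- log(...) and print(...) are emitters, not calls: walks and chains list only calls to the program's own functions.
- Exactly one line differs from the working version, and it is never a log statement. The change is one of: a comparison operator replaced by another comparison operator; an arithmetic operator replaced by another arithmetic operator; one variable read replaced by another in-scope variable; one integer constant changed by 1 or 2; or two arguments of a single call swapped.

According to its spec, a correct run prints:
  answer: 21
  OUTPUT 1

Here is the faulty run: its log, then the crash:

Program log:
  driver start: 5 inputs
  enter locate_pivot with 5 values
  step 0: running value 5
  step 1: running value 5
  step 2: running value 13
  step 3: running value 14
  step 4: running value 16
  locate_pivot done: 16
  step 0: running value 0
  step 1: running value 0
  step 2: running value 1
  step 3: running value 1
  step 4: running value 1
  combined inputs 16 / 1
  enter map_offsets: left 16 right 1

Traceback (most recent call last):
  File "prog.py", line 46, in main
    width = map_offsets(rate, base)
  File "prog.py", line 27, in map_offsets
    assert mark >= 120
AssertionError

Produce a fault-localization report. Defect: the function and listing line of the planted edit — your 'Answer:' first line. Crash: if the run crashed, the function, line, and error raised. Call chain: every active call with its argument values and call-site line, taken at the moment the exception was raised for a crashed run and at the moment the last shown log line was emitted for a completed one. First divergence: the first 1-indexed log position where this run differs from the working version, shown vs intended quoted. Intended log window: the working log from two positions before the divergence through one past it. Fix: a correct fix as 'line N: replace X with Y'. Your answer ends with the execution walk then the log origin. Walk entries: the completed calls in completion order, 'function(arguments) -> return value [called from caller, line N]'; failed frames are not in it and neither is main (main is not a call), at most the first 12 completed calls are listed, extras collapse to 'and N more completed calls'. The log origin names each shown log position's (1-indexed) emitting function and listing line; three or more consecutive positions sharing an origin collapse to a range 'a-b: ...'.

Answer: the defect is in map_offsets at line 27.
Key observation: The faulty run's log stops after 15 lines; the working version's next line would be 'gauge_drift: inputs 16 and 15'.
Crash: map_offsets, line 27, AssertionError.
Call chain: main -> map_offsets(16, 1) (called at line 46).
First divergence: position 16 — after 15 matching lines the faulty run goes silent; intended next line 'gauge_drift: inputs 16 and 15'.
Intended log window:
  14: combined inputs 16 / 1
  15: enter map_offsets: left 16 right 1
  16: gauge_drift: inputs 16 and 15
  17: process_batch: inputs 1 and 1
Execution walk:
  locate_pivot([5, 0, 8, 1, 2]) -> 16  [called from main, line 43]
  screen_input([5, 0, 8, 1, 2], 5) -> 1  [called from main, line 44]
Log line origins:
  1: emitted by main (line 42)
  2: emitted by locate_pivot (line 2)
  3-7: emitted by locate_pivot (line 6)
  8: emitted by locate_pivot (line 7)
  9-13: emitted by screen_input (line 15)
  14: emitted by main (line 45)
  15: emitted by map_offsets (line 25)
A correct fix: line 27: replace `>=` with `<=`.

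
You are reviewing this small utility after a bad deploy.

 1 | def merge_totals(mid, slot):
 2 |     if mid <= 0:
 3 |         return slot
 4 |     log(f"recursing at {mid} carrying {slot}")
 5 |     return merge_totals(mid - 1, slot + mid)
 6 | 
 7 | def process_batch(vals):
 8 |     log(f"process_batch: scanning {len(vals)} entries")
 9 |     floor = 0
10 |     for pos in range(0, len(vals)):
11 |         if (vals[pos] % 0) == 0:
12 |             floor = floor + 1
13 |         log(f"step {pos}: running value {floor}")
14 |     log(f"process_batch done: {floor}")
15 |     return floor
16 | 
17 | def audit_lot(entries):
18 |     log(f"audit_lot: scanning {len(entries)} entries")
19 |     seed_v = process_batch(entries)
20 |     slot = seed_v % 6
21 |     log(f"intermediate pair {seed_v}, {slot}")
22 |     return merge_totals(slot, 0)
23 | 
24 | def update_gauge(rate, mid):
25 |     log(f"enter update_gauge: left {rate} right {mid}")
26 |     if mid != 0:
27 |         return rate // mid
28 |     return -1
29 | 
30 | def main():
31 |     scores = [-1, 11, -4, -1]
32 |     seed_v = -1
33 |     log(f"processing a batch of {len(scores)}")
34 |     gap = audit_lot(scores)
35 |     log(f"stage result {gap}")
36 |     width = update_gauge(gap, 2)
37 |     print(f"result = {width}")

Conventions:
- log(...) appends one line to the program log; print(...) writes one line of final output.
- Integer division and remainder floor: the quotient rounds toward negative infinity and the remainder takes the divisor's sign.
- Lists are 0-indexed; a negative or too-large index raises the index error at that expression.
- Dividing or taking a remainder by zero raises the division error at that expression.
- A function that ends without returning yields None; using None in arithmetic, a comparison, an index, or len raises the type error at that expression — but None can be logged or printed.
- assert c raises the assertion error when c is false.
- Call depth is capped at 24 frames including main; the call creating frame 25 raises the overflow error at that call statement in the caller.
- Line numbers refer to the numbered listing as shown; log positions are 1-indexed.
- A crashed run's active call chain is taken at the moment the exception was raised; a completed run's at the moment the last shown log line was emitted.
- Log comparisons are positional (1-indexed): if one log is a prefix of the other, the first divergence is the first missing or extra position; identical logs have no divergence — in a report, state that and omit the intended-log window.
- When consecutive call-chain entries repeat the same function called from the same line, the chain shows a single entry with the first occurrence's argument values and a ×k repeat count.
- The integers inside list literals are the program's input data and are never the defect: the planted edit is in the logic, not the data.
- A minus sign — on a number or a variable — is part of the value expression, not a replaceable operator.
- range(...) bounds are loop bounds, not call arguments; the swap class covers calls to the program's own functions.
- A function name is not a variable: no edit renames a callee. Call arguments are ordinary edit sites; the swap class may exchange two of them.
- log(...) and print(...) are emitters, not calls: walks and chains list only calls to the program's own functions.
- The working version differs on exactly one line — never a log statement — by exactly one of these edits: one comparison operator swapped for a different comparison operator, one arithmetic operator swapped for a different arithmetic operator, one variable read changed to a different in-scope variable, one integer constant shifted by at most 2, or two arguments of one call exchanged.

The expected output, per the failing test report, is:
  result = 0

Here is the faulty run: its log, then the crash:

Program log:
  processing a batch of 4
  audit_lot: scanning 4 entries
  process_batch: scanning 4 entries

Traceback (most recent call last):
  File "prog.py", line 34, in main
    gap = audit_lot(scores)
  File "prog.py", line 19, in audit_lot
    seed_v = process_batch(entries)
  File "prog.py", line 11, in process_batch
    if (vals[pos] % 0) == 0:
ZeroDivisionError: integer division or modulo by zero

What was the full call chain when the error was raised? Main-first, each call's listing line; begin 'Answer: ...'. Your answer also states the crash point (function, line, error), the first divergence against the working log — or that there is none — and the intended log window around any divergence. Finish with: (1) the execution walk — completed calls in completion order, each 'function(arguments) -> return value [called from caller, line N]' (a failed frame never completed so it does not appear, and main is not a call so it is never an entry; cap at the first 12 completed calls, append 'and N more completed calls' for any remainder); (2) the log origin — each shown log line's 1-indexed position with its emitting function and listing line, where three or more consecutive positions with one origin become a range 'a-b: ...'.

Answer: main -> audit_lot (called at line 34) -> process_batch (called at line 19).
The tell: The faulty run's log stops after 3 lines; the working version's next line would be 'step 0: running value 0'.
Crash: process_batch, line 11, ZeroDivisionError.
First divergence: position 4 — after 3 matching lines the faulty run goes silent; intended next line 'step 0: running value 0'.
Intended log window:
  2: audit_lot: scanning 4 entries
  3: process_batch: scanning 4 entries
  4: step 0: running value 0
  5: step 1: running value 0
Execution walk:
  (no call completed)
Log origins:
  1: emitted by main (line 33)
  2: emitted by audit_lot (line 18)
  3: emitted by process_batch (line 8)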